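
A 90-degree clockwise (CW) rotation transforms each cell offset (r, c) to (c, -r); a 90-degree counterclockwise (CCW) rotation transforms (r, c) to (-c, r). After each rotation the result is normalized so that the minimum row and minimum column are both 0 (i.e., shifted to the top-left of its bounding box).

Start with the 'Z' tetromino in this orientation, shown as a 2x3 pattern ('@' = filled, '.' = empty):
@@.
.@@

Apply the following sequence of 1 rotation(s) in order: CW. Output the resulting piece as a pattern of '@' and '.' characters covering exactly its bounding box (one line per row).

Answer: .@
@@
@.

Derivation:
Start:
@@.
.@@
After rotation 1 (CW):
.@
@@
@.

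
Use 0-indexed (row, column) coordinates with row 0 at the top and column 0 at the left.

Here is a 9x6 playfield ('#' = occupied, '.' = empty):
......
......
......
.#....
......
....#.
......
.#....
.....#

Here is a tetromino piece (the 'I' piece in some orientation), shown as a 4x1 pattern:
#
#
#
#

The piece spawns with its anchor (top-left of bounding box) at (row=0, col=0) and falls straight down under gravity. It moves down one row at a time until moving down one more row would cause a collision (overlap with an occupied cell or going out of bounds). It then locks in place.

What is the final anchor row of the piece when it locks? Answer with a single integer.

Answer: 5

Derivation:
Spawn at (row=0, col=0). Try each row:
  row 0: fits
  row 1: fits
  row 2: fits
  row 3: fits
  row 4: fits
  row 5: fits
  row 6: blocked -> lock at row 5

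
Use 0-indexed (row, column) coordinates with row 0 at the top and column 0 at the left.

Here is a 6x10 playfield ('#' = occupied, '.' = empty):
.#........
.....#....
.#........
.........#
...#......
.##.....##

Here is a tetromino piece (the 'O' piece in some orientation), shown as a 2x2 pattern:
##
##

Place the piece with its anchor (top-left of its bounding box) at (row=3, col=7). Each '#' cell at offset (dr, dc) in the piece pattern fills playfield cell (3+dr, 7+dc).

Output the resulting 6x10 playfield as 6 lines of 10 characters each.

Fill (3+0,7+0) = (3,7)
Fill (3+0,7+1) = (3,8)
Fill (3+1,7+0) = (4,7)
Fill (3+1,7+1) = (4,8)

Answer: .#........
.....#....
.#........
.......###
...#...##.
.##.....##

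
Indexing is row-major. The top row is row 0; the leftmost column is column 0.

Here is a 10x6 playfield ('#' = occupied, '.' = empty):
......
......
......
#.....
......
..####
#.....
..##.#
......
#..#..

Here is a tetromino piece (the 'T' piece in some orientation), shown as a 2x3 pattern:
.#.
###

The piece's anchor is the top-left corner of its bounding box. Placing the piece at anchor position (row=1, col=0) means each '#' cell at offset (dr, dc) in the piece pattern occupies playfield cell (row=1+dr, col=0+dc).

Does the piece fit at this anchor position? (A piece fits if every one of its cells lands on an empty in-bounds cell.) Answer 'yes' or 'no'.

Check each piece cell at anchor (1, 0):
  offset (0,1) -> (1,1): empty -> OK
  offset (1,0) -> (2,0): empty -> OK
  offset (1,1) -> (2,1): empty -> OK
  offset (1,2) -> (2,2): empty -> OK
All cells valid: yes

Answer: yes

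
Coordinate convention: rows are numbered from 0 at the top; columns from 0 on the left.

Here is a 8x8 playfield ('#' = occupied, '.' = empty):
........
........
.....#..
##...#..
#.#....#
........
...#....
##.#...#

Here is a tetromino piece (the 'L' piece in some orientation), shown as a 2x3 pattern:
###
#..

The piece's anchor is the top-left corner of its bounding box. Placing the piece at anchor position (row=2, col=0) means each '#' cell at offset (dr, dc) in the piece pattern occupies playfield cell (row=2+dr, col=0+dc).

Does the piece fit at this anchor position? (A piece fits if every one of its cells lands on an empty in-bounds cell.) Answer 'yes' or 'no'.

Check each piece cell at anchor (2, 0):
  offset (0,0) -> (2,0): empty -> OK
  offset (0,1) -> (2,1): empty -> OK
  offset (0,2) -> (2,2): empty -> OK
  offset (1,0) -> (3,0): occupied ('#') -> FAIL
All cells valid: no

Answer: no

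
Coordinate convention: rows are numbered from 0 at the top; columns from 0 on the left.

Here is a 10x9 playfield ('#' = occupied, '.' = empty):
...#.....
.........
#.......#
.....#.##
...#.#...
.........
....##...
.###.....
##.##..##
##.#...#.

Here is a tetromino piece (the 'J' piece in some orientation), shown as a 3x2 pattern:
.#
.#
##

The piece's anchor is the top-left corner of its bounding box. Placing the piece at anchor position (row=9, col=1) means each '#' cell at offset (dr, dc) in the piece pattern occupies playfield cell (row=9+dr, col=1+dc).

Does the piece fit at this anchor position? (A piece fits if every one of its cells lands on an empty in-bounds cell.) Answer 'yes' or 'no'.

Answer: no

Derivation:
Check each piece cell at anchor (9, 1):
  offset (0,1) -> (9,2): empty -> OK
  offset (1,1) -> (10,2): out of bounds -> FAIL
  offset (2,0) -> (11,1): out of bounds -> FAIL
  offset (2,1) -> (11,2): out of bounds -> FAIL
All cells valid: no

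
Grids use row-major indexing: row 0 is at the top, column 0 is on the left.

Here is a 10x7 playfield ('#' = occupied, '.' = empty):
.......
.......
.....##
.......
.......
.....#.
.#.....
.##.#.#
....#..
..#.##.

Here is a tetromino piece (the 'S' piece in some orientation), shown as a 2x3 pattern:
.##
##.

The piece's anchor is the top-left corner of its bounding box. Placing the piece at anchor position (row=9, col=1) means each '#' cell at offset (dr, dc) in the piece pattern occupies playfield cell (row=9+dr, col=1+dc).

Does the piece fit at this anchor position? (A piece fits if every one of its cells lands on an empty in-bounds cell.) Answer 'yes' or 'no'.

Answer: no

Derivation:
Check each piece cell at anchor (9, 1):
  offset (0,1) -> (9,2): occupied ('#') -> FAIL
  offset (0,2) -> (9,3): empty -> OK
  offset (1,0) -> (10,1): out of bounds -> FAIL
  offset (1,1) -> (10,2): out of bounds -> FAIL
All cells valid: no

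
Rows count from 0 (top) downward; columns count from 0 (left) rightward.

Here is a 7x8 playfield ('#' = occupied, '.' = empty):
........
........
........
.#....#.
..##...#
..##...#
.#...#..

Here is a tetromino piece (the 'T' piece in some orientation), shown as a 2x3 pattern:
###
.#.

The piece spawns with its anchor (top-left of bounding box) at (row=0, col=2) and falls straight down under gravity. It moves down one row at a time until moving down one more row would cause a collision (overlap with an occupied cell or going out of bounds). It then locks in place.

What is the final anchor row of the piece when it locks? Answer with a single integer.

Answer: 2

Derivation:
Spawn at (row=0, col=2). Try each row:
  row 0: fits
  row 1: fits
  row 2: fits
  row 3: blocked -> lock at row 2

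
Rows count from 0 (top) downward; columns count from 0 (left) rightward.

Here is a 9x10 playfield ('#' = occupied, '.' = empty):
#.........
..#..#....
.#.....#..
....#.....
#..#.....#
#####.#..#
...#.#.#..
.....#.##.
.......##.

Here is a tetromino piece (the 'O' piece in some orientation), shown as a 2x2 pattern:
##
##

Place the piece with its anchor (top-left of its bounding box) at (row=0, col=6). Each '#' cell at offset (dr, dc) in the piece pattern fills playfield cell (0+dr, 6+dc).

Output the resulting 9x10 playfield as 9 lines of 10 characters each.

Fill (0+0,6+0) = (0,6)
Fill (0+0,6+1) = (0,7)
Fill (0+1,6+0) = (1,6)
Fill (0+1,6+1) = (1,7)

Answer: #.....##..
..#..###..
.#.....#..
....#.....
#..#.....#
#####.#..#
...#.#.#..
.....#.##.
.......##.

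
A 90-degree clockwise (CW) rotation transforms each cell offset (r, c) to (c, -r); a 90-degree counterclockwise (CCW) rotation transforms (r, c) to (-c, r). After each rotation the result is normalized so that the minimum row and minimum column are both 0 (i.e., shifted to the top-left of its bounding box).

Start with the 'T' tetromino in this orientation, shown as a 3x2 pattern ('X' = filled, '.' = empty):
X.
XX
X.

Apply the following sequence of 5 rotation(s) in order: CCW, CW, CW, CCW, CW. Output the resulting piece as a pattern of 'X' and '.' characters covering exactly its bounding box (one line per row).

Answer: XXX
.X.

Derivation:
Start:
X.
XX
X.
After rotation 1 (CCW):
.X.
XXX
After rotation 2 (CW):
X.
XX
X.
After rotation 3 (CW):
XXX
.X.
After rotation 4 (CCW):
X.
XX
X.
After rotation 5 (CW):
XXX
.X.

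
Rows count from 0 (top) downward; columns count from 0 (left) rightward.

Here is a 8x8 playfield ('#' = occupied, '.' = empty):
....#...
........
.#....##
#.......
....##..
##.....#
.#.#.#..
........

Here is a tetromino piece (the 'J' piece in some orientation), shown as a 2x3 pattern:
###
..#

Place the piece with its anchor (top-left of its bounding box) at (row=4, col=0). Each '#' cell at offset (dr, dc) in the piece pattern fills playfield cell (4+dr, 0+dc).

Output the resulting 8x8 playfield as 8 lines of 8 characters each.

Fill (4+0,0+0) = (4,0)
Fill (4+0,0+1) = (4,1)
Fill (4+0,0+2) = (4,2)
Fill (4+1,0+2) = (5,2)

Answer: ....#...
........
.#....##
#.......
###.##..
###....#
.#.#.#..
........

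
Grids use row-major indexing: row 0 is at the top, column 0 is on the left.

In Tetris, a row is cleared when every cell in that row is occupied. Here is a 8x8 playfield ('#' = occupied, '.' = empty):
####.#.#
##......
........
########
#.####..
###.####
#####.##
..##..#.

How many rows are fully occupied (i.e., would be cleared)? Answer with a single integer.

Answer: 1

Derivation:
Check each row:
  row 0: 2 empty cells -> not full
  row 1: 6 empty cells -> not full
  row 2: 8 empty cells -> not full
  row 3: 0 empty cells -> FULL (clear)
  row 4: 3 empty cells -> not full
  row 5: 1 empty cell -> not full
  row 6: 1 empty cell -> not full
  row 7: 5 empty cells -> not full
Total rows cleared: 1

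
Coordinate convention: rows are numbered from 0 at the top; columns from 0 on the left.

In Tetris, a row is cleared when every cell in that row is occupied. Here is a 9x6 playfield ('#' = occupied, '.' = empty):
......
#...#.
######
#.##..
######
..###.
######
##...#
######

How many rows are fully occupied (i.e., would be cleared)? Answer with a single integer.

Answer: 4

Derivation:
Check each row:
  row 0: 6 empty cells -> not full
  row 1: 4 empty cells -> not full
  row 2: 0 empty cells -> FULL (clear)
  row 3: 3 empty cells -> not full
  row 4: 0 empty cells -> FULL (clear)
  row 5: 3 empty cells -> not full
  row 6: 0 empty cells -> FULL (clear)
  row 7: 3 empty cells -> not full
  row 8: 0 empty cells -> FULL (clear)
Total rows cleared: 4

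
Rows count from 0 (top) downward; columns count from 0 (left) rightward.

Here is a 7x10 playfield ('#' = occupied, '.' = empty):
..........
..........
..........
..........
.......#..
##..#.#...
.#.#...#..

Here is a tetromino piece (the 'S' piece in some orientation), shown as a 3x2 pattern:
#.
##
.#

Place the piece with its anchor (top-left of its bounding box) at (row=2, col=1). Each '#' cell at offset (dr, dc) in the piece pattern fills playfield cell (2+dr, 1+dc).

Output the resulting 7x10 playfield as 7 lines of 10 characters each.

Answer: ..........
..........
.#........
.##.......
..#....#..
##..#.#...
.#.#...#..

Derivation:
Fill (2+0,1+0) = (2,1)
Fill (2+1,1+0) = (3,1)
Fill (2+1,1+1) = (3,2)
Fill (2+2,1+1) = (4,2)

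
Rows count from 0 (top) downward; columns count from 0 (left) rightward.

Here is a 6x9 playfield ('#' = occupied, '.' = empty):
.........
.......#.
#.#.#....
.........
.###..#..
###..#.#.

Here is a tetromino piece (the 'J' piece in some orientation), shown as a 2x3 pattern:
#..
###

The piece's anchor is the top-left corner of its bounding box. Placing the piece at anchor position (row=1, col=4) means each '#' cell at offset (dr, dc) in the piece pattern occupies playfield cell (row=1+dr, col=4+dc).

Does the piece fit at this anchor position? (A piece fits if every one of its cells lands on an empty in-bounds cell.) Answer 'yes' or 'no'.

Answer: no

Derivation:
Check each piece cell at anchor (1, 4):
  offset (0,0) -> (1,4): empty -> OK
  offset (1,0) -> (2,4): occupied ('#') -> FAIL
  offset (1,1) -> (2,5): empty -> OK
  offset (1,2) -> (2,6): empty -> OK
All cells valid: no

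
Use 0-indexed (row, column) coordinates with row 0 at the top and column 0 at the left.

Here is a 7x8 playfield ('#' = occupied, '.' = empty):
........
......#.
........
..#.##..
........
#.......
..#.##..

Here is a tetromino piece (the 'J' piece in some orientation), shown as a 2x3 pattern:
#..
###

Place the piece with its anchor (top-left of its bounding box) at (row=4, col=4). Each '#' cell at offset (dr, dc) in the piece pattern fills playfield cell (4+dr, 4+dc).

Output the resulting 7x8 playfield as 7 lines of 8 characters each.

Answer: ........
......#.
........
..#.##..
....#...
#...###.
..#.##..

Derivation:
Fill (4+0,4+0) = (4,4)
Fill (4+1,4+0) = (5,4)
Fill (4+1,4+1) = (5,5)
Fill (4+1,4+2) = (5,6)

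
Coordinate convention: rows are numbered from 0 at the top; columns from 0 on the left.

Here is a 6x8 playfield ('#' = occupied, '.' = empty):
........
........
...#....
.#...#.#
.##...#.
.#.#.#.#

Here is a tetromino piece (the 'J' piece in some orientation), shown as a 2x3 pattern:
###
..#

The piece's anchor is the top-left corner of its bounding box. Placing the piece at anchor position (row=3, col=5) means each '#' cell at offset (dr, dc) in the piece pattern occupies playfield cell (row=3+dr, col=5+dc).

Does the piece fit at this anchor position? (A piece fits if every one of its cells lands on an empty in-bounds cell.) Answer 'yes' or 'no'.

Check each piece cell at anchor (3, 5):
  offset (0,0) -> (3,5): occupied ('#') -> FAIL
  offset (0,1) -> (3,6): empty -> OK
  offset (0,2) -> (3,7): occupied ('#') -> FAIL
  offset (1,2) -> (4,7): empty -> OK
All cells valid: no

Answer: no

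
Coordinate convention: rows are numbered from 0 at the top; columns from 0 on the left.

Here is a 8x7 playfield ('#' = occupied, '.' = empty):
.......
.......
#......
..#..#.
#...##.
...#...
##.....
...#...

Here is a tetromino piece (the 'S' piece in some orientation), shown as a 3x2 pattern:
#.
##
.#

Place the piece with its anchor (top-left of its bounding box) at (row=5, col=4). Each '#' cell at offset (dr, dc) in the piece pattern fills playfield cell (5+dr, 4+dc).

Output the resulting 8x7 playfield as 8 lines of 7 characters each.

Fill (5+0,4+0) = (5,4)
Fill (5+1,4+0) = (6,4)
Fill (5+1,4+1) = (6,5)
Fill (5+2,4+1) = (7,5)

Answer: .......
.......
#......
..#..#.
#...##.
...##..
##..##.
...#.#.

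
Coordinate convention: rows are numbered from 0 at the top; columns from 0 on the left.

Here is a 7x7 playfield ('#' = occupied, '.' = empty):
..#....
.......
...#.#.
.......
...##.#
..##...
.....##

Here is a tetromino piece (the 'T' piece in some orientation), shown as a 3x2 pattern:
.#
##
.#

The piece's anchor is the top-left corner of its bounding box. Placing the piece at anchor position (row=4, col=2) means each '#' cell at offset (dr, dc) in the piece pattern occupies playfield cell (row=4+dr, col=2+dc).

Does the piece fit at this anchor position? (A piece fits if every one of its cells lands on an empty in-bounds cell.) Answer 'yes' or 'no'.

Check each piece cell at anchor (4, 2):
  offset (0,1) -> (4,3): occupied ('#') -> FAIL
  offset (1,0) -> (5,2): occupied ('#') -> FAIL
  offset (1,1) -> (5,3): occupied ('#') -> FAIL
  offset (2,1) -> (6,3): empty -> OK
All cells valid: no

Answer: no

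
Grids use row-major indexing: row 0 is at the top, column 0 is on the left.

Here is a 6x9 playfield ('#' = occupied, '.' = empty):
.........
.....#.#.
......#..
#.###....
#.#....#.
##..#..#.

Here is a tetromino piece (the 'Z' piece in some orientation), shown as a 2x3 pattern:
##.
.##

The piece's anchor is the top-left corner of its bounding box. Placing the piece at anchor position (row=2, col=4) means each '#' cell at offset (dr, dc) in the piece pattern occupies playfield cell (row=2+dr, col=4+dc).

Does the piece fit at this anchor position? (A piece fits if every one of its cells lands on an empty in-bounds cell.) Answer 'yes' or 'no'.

Answer: yes

Derivation:
Check each piece cell at anchor (2, 4):
  offset (0,0) -> (2,4): empty -> OK
  offset (0,1) -> (2,5): empty -> OK
  offset (1,1) -> (3,5): empty -> OK
  offset (1,2) -> (3,6): empty -> OK
All cells valid: yes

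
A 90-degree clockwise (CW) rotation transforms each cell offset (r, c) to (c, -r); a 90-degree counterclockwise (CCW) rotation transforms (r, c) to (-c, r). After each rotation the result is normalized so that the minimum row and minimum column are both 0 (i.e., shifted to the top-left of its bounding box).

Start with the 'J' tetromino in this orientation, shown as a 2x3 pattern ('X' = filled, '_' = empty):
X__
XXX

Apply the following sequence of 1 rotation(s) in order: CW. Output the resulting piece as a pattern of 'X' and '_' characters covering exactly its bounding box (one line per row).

Start:
X__
XXX
After rotation 1 (CW):
XX
X_
X_

Answer: XX
X_
X_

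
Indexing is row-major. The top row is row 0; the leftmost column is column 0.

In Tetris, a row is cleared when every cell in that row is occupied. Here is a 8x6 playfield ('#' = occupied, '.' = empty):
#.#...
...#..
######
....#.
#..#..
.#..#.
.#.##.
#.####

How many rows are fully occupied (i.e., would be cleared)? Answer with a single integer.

Check each row:
  row 0: 4 empty cells -> not full
  row 1: 5 empty cells -> not full
  row 2: 0 empty cells -> FULL (clear)
  row 3: 5 empty cells -> not full
  row 4: 4 empty cells -> not full
  row 5: 4 empty cells -> not full
  row 6: 3 empty cells -> not full
  row 7: 1 empty cell -> not full
Total rows cleared: 1

Answer: 1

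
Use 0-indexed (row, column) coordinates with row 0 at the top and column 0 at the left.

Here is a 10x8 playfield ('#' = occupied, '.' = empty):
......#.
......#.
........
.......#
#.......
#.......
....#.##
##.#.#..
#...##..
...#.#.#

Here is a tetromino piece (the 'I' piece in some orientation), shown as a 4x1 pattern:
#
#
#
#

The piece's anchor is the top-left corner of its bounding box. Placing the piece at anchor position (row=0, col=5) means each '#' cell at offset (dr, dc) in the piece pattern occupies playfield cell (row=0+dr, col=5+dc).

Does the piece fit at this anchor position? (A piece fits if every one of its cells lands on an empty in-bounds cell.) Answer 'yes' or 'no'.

Answer: yes

Derivation:
Check each piece cell at anchor (0, 5):
  offset (0,0) -> (0,5): empty -> OK
  offset (1,0) -> (1,5): empty -> OK
  offset (2,0) -> (2,5): empty -> OK
  offset (3,0) -> (3,5): empty -> OK
All cells valid: yes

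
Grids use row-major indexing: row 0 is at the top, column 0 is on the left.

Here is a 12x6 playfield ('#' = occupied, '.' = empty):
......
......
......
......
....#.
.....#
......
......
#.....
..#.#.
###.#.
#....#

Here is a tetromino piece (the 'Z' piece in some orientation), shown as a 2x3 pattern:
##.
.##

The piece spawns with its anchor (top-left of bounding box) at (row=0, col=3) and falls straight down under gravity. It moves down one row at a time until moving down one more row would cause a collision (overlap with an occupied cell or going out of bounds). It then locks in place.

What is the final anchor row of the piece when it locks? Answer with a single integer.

Spawn at (row=0, col=3). Try each row:
  row 0: fits
  row 1: fits
  row 2: fits
  row 3: blocked -> lock at row 2

Answer: 2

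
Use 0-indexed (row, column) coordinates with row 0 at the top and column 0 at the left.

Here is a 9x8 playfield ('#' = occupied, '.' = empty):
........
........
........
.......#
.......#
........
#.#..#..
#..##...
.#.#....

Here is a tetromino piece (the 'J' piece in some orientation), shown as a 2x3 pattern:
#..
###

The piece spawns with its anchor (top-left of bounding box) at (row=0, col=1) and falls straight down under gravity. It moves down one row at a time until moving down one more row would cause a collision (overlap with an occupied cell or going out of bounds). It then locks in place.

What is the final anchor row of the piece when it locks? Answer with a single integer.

Answer: 4

Derivation:
Spawn at (row=0, col=1). Try each row:
  row 0: fits
  row 1: fits
  row 2: fits
  row 3: fits
  row 4: fits
  row 5: blocked -> lock at row 4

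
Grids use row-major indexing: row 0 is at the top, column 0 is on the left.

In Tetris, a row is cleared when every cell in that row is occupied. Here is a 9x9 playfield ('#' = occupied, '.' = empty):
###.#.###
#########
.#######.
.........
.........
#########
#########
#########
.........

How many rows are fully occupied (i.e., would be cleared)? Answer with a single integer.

Answer: 4

Derivation:
Check each row:
  row 0: 2 empty cells -> not full
  row 1: 0 empty cells -> FULL (clear)
  row 2: 2 empty cells -> not full
  row 3: 9 empty cells -> not full
  row 4: 9 empty cells -> not full
  row 5: 0 empty cells -> FULL (clear)
  row 6: 0 empty cells -> FULL (clear)
  row 7: 0 empty cells -> FULL (clear)
  row 8: 9 empty cells -> not full
Total rows cleared: 4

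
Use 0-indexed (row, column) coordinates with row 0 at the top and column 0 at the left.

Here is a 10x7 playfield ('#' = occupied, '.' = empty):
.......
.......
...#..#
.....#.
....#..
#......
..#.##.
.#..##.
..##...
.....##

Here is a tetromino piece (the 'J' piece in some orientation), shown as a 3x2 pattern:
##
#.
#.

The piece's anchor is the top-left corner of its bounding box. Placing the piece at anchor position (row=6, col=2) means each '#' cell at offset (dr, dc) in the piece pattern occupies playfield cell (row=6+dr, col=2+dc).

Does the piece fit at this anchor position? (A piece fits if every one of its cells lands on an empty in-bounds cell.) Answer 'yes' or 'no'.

Answer: no

Derivation:
Check each piece cell at anchor (6, 2):
  offset (0,0) -> (6,2): occupied ('#') -> FAIL
  offset (0,1) -> (6,3): empty -> OK
  offset (1,0) -> (7,2): empty -> OK
  offset (2,0) -> (8,2): occupied ('#') -> FAIL
All cells valid: no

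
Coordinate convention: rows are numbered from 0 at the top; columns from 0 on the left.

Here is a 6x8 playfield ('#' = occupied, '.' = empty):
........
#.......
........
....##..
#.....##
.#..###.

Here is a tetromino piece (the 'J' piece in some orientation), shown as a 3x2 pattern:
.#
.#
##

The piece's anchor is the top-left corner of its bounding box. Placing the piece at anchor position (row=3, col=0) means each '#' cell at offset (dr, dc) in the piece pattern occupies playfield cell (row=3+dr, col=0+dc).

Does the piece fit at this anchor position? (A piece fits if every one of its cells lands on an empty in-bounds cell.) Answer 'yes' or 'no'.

Answer: no

Derivation:
Check each piece cell at anchor (3, 0):
  offset (0,1) -> (3,1): empty -> OK
  offset (1,1) -> (4,1): empty -> OK
  offset (2,0) -> (5,0): empty -> OK
  offset (2,1) -> (5,1): occupied ('#') -> FAIL
All cells valid: no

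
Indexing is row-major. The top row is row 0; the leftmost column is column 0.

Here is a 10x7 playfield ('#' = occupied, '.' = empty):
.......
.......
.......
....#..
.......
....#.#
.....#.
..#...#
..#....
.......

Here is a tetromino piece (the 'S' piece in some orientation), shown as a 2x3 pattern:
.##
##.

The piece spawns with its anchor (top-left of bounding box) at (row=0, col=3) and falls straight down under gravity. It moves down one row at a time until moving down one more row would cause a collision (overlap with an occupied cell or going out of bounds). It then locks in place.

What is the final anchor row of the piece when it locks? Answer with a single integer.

Answer: 1

Derivation:
Spawn at (row=0, col=3). Try each row:
  row 0: fits
  row 1: fits
  row 2: blocked -> lock at row 1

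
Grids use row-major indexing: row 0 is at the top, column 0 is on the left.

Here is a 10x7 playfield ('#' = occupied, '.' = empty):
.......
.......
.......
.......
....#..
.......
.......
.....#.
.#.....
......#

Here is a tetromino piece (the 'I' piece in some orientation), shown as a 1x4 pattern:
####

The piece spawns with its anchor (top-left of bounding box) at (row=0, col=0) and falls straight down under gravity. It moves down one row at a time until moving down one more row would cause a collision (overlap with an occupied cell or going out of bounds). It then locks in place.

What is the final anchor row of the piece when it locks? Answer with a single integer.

Spawn at (row=0, col=0). Try each row:
  row 0: fits
  row 1: fits
  row 2: fits
  row 3: fits
  row 4: fits
  row 5: fits
  row 6: fits
  row 7: fits
  row 8: blocked -> lock at row 7

Answer: 7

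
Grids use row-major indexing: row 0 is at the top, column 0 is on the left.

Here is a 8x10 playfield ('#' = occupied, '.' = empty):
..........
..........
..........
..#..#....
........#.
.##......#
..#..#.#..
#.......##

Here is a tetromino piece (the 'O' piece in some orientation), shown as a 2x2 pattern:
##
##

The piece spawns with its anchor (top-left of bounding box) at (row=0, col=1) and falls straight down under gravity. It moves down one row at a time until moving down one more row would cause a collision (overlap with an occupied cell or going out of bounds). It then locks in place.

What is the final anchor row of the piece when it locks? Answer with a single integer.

Answer: 1

Derivation:
Spawn at (row=0, col=1). Try each row:
  row 0: fits
  row 1: fits
  row 2: blocked -> lock at row 1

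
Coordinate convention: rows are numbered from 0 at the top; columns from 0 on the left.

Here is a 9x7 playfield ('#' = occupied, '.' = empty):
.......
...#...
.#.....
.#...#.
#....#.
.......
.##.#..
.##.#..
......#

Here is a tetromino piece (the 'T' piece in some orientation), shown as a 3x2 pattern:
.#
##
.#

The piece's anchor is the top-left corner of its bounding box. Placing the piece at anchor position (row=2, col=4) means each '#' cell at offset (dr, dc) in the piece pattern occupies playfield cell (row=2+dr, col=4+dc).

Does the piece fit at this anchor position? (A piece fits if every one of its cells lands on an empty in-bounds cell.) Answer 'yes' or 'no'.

Answer: no

Derivation:
Check each piece cell at anchor (2, 4):
  offset (0,1) -> (2,5): empty -> OK
  offset (1,0) -> (3,4): empty -> OK
  offset (1,1) -> (3,5): occupied ('#') -> FAIL
  offset (2,1) -> (4,5): occupied ('#') -> FAIL
All cells valid: no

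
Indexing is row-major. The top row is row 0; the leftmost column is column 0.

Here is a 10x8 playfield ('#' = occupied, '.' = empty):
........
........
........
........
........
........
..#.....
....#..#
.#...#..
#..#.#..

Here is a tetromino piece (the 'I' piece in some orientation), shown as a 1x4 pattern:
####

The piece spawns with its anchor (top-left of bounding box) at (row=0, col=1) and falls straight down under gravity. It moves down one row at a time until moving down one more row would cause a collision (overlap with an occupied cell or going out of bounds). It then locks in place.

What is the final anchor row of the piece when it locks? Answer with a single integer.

Spawn at (row=0, col=1). Try each row:
  row 0: fits
  row 1: fits
  row 2: fits
  row 3: fits
  row 4: fits
  row 5: fits
  row 6: blocked -> lock at row 5

Answer: 5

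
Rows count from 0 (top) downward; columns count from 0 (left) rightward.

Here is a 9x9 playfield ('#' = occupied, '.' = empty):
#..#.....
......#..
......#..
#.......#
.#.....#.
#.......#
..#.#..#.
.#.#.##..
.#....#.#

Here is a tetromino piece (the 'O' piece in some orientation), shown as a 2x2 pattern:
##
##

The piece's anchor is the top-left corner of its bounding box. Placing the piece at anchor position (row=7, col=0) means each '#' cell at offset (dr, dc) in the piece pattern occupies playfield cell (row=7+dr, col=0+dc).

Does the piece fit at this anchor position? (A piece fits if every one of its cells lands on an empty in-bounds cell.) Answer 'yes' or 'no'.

Check each piece cell at anchor (7, 0):
  offset (0,0) -> (7,0): empty -> OK
  offset (0,1) -> (7,1): occupied ('#') -> FAIL
  offset (1,0) -> (8,0): empty -> OK
  offset (1,1) -> (8,1): occupied ('#') -> FAIL
All cells valid: no

Answer: no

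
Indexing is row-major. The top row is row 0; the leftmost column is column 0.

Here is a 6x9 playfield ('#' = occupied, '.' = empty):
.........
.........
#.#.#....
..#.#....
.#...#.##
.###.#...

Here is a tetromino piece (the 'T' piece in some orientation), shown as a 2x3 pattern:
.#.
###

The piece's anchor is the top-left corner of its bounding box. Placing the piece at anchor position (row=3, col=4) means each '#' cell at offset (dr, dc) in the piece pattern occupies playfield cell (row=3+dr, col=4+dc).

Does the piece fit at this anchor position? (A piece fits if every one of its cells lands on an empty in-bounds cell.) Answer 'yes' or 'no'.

Check each piece cell at anchor (3, 4):
  offset (0,1) -> (3,5): empty -> OK
  offset (1,0) -> (4,4): empty -> OK
  offset (1,1) -> (4,5): occupied ('#') -> FAIL
  offset (1,2) -> (4,6): empty -> OK
All cells valid: no

Answer: no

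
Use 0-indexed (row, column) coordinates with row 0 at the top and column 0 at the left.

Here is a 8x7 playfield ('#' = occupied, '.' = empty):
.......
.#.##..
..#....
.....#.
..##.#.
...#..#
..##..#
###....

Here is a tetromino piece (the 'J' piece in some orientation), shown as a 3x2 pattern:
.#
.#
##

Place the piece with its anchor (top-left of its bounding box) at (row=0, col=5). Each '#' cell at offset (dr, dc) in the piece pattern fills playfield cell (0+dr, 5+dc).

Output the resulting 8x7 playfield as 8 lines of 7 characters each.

Fill (0+0,5+1) = (0,6)
Fill (0+1,5+1) = (1,6)
Fill (0+2,5+0) = (2,5)
Fill (0+2,5+1) = (2,6)

Answer: ......#
.#.##.#
..#..##
.....#.
..##.#.
...#..#
..##..#
###....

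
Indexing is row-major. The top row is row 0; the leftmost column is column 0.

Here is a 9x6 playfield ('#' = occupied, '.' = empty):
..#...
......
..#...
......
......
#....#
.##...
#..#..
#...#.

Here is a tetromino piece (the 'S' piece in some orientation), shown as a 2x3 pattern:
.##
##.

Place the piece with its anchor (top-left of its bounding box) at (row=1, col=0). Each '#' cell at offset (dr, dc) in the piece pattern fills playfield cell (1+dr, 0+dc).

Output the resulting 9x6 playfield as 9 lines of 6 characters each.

Fill (1+0,0+1) = (1,1)
Fill (1+0,0+2) = (1,2)
Fill (1+1,0+0) = (2,0)
Fill (1+1,0+1) = (2,1)

Answer: ..#...
.##...
###...
......
......
#....#
.##...
#..#..
#...#.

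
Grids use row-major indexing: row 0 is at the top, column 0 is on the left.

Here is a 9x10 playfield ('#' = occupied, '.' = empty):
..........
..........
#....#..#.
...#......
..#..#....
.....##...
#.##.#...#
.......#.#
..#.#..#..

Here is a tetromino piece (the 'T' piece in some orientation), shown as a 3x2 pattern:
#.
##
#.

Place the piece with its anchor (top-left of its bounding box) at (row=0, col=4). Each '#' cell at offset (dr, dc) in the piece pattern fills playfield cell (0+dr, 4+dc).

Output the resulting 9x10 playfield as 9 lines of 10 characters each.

Answer: ....#.....
....##....
#...##..#.
...#......
..#..#....
.....##...
#.##.#...#
.......#.#
..#.#..#..

Derivation:
Fill (0+0,4+0) = (0,4)
Fill (0+1,4+0) = (1,4)
Fill (0+1,4+1) = (1,5)
Fill (0+2,4+0) = (2,4)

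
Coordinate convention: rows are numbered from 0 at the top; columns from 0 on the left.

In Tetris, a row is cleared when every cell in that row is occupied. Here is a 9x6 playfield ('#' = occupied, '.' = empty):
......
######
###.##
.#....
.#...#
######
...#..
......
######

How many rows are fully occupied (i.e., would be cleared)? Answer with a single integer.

Check each row:
  row 0: 6 empty cells -> not full
  row 1: 0 empty cells -> FULL (clear)
  row 2: 1 empty cell -> not full
  row 3: 5 empty cells -> not full
  row 4: 4 empty cells -> not full
  row 5: 0 empty cells -> FULL (clear)
  row 6: 5 empty cells -> not full
  row 7: 6 empty cells -> not full
  row 8: 0 empty cells -> FULL (clear)
Total rows cleared: 3

Answer: 3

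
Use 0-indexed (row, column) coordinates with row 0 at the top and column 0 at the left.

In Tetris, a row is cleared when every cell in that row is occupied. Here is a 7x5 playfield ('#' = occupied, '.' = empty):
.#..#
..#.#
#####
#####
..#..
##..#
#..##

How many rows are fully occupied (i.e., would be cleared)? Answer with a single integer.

Answer: 2

Derivation:
Check each row:
  row 0: 3 empty cells -> not full
  row 1: 3 empty cells -> not full
  row 2: 0 empty cells -> FULL (clear)
  row 3: 0 empty cells -> FULL (clear)
  row 4: 4 empty cells -> not full
  row 5: 2 empty cells -> not full
  row 6: 2 empty cells -> not full
Total rows cleared: 2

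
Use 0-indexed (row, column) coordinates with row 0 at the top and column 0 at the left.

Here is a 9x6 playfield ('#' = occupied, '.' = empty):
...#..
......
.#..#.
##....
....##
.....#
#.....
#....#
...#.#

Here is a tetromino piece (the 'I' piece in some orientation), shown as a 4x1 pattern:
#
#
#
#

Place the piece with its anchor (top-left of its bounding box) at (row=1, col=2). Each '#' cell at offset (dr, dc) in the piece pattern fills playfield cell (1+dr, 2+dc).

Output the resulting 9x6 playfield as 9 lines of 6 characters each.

Answer: ...#..
..#...
.##.#.
###...
..#.##
.....#
#.....
#....#
...#.#

Derivation:
Fill (1+0,2+0) = (1,2)
Fill (1+1,2+0) = (2,2)
Fill (1+2,2+0) = (3,2)
Fill (1+3,2+0) = (4,2)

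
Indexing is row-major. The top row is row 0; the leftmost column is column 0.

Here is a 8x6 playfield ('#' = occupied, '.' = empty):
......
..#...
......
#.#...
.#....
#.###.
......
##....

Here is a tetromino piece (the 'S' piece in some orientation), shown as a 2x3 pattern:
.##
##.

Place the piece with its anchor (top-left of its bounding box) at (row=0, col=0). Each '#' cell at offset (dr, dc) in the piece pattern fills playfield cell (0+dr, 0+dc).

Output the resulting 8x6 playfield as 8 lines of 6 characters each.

Fill (0+0,0+1) = (0,1)
Fill (0+0,0+2) = (0,2)
Fill (0+1,0+0) = (1,0)
Fill (0+1,0+1) = (1,1)

Answer: .##...
###...
......
#.#...
.#....
#.###.
......
##....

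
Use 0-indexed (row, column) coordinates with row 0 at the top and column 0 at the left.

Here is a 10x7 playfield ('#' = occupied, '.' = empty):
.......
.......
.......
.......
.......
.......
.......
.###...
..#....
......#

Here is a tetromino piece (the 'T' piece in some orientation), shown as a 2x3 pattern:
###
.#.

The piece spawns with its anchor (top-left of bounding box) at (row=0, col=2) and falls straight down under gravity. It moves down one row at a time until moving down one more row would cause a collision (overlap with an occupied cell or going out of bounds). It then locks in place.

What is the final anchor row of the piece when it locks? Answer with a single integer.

Answer: 5

Derivation:
Spawn at (row=0, col=2). Try each row:
  row 0: fits
  row 1: fits
  row 2: fits
  row 3: fits
  row 4: fits
  row 5: fits
  row 6: blocked -> lock at row 5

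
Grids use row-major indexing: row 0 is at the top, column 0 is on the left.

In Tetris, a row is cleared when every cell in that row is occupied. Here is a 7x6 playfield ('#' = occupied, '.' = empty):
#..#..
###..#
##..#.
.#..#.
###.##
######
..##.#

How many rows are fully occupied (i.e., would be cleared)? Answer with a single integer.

Answer: 1

Derivation:
Check each row:
  row 0: 4 empty cells -> not full
  row 1: 2 empty cells -> not full
  row 2: 3 empty cells -> not full
  row 3: 4 empty cells -> not full
  row 4: 1 empty cell -> not full
  row 5: 0 empty cells -> FULL (clear)
  row 6: 3 empty cells -> not full
Total rows cleared: 1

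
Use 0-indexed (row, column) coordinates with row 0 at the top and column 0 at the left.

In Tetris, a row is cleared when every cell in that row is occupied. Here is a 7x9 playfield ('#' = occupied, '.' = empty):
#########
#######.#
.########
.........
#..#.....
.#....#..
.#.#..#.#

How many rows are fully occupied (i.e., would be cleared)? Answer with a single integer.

Check each row:
  row 0: 0 empty cells -> FULL (clear)
  row 1: 1 empty cell -> not full
  row 2: 1 empty cell -> not full
  row 3: 9 empty cells -> not full
  row 4: 7 empty cells -> not full
  row 5: 7 empty cells -> not full
  row 6: 5 empty cells -> not full
Total rows cleared: 1

Answer: 1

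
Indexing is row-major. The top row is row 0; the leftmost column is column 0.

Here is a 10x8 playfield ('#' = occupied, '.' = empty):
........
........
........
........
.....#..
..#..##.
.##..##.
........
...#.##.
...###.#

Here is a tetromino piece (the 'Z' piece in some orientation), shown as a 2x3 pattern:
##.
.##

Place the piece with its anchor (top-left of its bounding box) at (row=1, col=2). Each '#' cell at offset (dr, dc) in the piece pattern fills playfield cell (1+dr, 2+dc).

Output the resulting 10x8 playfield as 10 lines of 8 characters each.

Fill (1+0,2+0) = (1,2)
Fill (1+0,2+1) = (1,3)
Fill (1+1,2+1) = (2,3)
Fill (1+1,2+2) = (2,4)

Answer: ........
..##....
...##...
........
.....#..
..#..##.
.##..##.
........
...#.##.
...###.#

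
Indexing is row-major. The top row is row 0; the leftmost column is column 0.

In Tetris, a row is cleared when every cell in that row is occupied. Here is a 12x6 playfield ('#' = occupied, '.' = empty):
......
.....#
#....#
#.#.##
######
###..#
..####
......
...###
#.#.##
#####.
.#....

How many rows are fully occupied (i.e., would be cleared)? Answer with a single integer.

Answer: 1

Derivation:
Check each row:
  row 0: 6 empty cells -> not full
  row 1: 5 empty cells -> not full
  row 2: 4 empty cells -> not full
  row 3: 2 empty cells -> not full
  row 4: 0 empty cells -> FULL (clear)
  row 5: 2 empty cells -> not full
  row 6: 2 empty cells -> not full
  row 7: 6 empty cells -> not full
  row 8: 3 empty cells -> not full
  row 9: 2 empty cells -> not full
  row 10: 1 empty cell -> not full
  row 11: 5 empty cells -> not full
Total rows cleared: 1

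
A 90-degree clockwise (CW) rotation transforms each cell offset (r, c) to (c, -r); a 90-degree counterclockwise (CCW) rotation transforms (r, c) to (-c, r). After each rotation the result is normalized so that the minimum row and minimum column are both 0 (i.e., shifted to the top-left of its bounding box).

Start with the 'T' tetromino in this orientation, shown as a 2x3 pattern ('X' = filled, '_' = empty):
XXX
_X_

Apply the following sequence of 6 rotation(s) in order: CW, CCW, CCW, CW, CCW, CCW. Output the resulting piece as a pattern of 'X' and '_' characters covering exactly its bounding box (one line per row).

Answer: _X_
XXX

Derivation:
Start:
XXX
_X_
After rotation 1 (CW):
_X
XX
_X
After rotation 2 (CCW):
XXX
_X_
After rotation 3 (CCW):
X_
XX
X_
After rotation 4 (CW):
XXX
_X_
After rotation 5 (CCW):
X_
XX
X_
After rotation 6 (CCW):
_X_
XXX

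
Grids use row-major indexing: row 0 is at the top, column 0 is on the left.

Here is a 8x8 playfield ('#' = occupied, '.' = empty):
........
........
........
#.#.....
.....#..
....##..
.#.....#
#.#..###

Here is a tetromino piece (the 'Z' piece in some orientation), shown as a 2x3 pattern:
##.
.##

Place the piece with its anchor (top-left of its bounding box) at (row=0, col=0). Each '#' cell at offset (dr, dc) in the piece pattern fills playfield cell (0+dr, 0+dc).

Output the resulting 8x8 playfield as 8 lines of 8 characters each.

Answer: ##......
.##.....
........
#.#.....
.....#..
....##..
.#.....#
#.#..###

Derivation:
Fill (0+0,0+0) = (0,0)
Fill (0+0,0+1) = (0,1)
Fill (0+1,0+1) = (1,1)
Fill (0+1,0+2) = (1,2)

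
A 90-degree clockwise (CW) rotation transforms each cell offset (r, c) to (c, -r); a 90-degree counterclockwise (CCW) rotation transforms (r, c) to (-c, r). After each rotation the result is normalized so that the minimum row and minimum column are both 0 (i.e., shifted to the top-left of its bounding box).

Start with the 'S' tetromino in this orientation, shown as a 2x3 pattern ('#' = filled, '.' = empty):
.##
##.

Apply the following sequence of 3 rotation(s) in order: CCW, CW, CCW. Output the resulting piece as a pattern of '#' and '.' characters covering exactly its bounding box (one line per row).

Start:
.##
##.
After rotation 1 (CCW):
#.
##
.#
After rotation 2 (CW):
.##
##.
After rotation 3 (CCW):
#.
##
.#

Answer: #.
##
.#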